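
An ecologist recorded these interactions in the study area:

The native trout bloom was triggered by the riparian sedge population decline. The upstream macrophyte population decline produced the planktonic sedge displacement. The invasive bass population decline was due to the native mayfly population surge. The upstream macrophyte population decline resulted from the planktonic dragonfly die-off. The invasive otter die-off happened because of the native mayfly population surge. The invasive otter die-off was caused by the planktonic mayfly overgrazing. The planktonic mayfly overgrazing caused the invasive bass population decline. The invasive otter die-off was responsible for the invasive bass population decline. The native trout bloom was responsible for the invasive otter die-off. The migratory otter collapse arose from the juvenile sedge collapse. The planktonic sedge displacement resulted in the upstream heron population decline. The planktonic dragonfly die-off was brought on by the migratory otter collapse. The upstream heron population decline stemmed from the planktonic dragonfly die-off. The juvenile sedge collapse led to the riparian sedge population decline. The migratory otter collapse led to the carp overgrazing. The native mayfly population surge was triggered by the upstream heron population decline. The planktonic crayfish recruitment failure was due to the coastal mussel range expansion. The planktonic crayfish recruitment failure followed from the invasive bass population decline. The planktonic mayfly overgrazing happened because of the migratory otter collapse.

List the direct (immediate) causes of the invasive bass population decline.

Upstream contributors include the juvenile sedge collapse, the migratory otter collapse, the riparian sedge population decline, the planktonic dragonfly die-off, the upstream macrophyte population decline, the native trout bloom, the planktonic sedge displacement, the upstream heron population decline, but only the invasive otter die-off, the native mayfly population surge, the planktonic mayfly overgrazing feed directly into the invasive bass population decline.

the invasive otter die-off, the native mayfly population surge, the planktonic mayfly overgrazing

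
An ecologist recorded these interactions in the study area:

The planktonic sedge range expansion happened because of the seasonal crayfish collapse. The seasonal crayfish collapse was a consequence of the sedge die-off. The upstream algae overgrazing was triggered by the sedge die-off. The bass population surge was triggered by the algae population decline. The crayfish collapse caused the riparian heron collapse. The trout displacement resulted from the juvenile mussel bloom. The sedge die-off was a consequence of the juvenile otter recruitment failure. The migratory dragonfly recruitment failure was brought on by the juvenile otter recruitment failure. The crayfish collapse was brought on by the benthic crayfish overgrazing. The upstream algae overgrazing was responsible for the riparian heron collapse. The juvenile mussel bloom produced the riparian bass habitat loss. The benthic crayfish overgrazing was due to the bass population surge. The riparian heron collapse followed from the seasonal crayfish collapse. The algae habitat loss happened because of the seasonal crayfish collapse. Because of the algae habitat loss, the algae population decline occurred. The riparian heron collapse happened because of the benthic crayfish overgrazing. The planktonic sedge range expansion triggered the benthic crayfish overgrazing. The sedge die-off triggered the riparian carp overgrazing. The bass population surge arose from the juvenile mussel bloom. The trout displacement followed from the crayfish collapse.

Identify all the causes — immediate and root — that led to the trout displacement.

Immediate causes of the trout displacement: the juvenile mussel bloom, the crayfish collapse.
Further upstream: the juvenile otter recruitment failure, the sedge die-off, the seasonal crayfish collapse, the algae habitat loss, the algae population decline, the bass population surge, the planktonic sedge range expansion, the benthic crayfish overgrazing.

the algae habitat loss, the algae population decline, the bass population surge, the benthic crayfish overgrazing, the crayfish collapse, the juvenile mussel bloom, the juvenile otter recruitment failure, the planktonic sedge range expansion, the seasonal crayfish collapse, the sedge die-off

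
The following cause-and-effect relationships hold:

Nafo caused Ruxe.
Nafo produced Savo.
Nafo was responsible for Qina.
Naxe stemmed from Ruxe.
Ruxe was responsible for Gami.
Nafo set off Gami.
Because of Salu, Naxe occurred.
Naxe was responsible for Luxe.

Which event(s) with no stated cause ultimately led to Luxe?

Nafo, Salu

Tracing upstream from Luxe: Luxe ← Naxe ← Ruxe ← Nafo.
A separate upstream branch: Luxe ← Naxe ← Salu.
Each of those chain origins has no stated cause.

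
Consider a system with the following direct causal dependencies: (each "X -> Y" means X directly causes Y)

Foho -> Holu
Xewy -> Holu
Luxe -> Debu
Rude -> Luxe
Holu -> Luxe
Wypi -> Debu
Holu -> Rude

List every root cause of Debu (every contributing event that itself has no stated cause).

Tracing upstream from Debu: Debu ← Luxe ← Holu ← Foho.
A separate upstream branch: Debu ← Luxe ← Holu ← Xewy.
A separate upstream branch: Debu ← Wypi.
Each of those chain origins has no stated cause.

Foho, Wypi, Xewy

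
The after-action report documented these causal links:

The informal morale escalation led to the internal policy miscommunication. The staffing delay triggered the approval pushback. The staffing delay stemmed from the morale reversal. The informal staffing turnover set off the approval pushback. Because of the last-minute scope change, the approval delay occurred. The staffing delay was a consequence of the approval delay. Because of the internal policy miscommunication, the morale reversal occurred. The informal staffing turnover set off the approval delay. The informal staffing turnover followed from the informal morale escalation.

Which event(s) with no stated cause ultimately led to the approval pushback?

the informal morale escalation, the last-minute scope change

Tracing upstream from the approval pushback: the approval pushback ← the informal staffing turnover ← the informal morale escalation.
A separate upstream branch: the approval pushback ← the staffing delay ← the approval delay ← the last-minute scope change.
Each of those chain origins has no stated cause.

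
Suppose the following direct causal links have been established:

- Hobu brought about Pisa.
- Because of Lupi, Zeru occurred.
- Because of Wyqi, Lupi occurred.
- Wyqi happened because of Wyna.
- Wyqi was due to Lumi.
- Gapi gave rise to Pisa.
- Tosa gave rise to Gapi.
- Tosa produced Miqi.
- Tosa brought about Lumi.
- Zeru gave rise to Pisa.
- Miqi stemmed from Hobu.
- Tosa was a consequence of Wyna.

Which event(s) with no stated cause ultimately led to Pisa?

Tracing upstream from Pisa: Pisa ← Gapi ← Tosa ← Wyna.
A separate upstream branch: Pisa ← Hobu.
Each of those chain origins has no stated cause.

Hobu, Wyna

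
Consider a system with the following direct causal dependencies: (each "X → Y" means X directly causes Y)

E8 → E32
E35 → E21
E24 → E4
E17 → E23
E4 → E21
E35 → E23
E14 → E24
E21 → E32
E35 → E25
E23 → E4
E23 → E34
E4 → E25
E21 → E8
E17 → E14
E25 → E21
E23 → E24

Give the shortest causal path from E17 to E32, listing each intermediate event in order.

E17 → E23
E23 → E4
E4 → E21
E21 → E32
Length: 4 steps.

E17 → E23 → E4 → E21 → E32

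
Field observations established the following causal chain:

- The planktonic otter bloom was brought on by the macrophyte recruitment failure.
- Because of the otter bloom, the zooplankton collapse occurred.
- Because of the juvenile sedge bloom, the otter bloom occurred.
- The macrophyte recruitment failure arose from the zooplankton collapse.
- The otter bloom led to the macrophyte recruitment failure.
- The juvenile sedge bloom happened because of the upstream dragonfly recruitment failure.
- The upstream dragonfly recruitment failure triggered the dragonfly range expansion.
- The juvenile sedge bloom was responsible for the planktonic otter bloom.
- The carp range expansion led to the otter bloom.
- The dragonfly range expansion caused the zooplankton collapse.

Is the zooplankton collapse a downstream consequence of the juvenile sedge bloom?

Yes

There is a causal chain: the juvenile sedge bloom → the otter bloom → the zooplankton collapse.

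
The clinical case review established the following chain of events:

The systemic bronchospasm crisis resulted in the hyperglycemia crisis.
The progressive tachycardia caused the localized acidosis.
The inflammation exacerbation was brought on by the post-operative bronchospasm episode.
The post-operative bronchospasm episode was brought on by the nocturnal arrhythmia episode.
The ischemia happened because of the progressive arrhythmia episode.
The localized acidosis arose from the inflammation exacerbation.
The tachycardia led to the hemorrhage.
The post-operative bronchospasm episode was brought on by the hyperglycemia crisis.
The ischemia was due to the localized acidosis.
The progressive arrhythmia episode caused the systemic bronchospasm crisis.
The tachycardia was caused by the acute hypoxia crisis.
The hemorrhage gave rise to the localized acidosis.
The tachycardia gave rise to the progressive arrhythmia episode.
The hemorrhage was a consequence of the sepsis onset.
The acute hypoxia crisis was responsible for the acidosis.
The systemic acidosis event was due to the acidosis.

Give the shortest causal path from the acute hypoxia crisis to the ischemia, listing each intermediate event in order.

the acute hypoxia crisis → the tachycardia
the tachycardia → the progressive arrhythmia episode
the progressive arrhythmia episode → the ischemia
Length: 3 steps.

the acute hypoxia crisis → the tachycardia → the progressive arrhythmia episode → the ischemia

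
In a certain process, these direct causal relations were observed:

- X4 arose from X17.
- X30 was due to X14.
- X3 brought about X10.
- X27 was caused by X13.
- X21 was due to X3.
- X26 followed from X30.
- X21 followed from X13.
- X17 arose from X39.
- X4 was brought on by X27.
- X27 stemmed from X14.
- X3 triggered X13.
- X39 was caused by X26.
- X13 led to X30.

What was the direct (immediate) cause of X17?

Upstream contributors include X3, X13, X14, X30, X26, but only X39 feeds directly into X17.

X39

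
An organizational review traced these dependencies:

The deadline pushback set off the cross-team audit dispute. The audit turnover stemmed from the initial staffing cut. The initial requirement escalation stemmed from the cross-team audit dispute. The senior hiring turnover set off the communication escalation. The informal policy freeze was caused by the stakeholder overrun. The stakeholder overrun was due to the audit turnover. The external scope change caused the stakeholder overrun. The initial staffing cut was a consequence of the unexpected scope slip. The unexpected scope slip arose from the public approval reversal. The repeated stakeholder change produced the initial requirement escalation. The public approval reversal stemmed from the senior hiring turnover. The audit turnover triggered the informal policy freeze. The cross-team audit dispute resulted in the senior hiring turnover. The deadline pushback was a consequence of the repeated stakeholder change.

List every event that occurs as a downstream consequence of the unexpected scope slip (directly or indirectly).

the audit turnover, the informal policy freeze, the initial staffing cut, the stakeholder overrun

Direct effects: the initial staffing cut.
2 steps out: the audit turnover.
3 steps out: the stakeholder overrun, the informal policy freeze.
Not reachable from it: the repeated stakeholder change, the deadline pushback, the cross-team audit dispute, the initial requirement escalation, the senior hiring turnover, the communication escalation, the external scope change, the public approval reversal.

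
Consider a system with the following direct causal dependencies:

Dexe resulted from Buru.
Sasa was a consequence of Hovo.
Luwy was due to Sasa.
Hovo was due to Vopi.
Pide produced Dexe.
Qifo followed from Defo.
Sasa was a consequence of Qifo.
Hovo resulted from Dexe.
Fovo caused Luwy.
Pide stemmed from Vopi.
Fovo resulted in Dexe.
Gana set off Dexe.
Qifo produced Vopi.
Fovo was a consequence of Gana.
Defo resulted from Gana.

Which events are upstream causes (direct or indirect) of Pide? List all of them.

Immediate cause of Pide: Vopi.
Further upstream: Gana, Defo, Qifo.

Defo, Gana, Qifo, Vopi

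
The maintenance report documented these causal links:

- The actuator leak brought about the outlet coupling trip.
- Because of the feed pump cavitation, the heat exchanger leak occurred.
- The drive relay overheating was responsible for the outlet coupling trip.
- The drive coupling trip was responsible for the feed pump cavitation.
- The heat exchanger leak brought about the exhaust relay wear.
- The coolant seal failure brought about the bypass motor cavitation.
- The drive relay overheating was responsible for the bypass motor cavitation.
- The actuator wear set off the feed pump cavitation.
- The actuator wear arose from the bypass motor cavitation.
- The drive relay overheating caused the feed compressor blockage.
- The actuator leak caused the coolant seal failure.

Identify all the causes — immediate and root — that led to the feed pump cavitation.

the actuator leak, the actuator wear, the bypass motor cavitation, the coolant seal failure, the drive coupling trip, the drive relay overheating

Immediate causes of the feed pump cavitation: the drive coupling trip, the actuator wear.
Further upstream: the actuator leak, the coolant seal failure, the drive relay overheating, the bypass motor cavitation.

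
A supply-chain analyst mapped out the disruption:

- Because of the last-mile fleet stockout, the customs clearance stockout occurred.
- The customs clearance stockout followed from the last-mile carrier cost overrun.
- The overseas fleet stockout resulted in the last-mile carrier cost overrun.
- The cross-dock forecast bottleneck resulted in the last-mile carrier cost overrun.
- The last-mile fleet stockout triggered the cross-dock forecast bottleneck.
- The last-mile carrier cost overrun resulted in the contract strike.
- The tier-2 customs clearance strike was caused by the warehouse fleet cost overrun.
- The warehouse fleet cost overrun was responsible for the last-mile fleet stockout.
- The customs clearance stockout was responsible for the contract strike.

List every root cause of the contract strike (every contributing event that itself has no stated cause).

Tracing upstream from the contract strike: the contract strike ← the customs clearance stockout ← the last-mile fleet stockout ← the warehouse fleet cost overrun.
A separate upstream branch: the contract strike ← the last-mile carrier cost overrun ← the overseas fleet stockout.
Each of those chain origins has no stated cause.

the overseas fleet stockout, the warehouse fleet cost overrun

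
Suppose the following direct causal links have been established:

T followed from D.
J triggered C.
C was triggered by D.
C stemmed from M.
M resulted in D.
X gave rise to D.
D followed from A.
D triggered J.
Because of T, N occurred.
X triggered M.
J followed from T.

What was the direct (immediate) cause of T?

Upstream contributors include X, M, A, but only D feeds directly into T.

D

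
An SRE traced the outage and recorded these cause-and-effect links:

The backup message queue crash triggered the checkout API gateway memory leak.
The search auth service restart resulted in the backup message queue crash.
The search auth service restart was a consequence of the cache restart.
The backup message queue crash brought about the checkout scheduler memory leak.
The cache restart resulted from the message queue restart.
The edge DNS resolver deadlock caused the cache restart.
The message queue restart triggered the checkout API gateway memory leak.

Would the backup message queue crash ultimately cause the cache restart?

The backup message queue crash leads to the checkout scheduler memory leak, the checkout API gateway memory leak; the cache restart is not among them.

No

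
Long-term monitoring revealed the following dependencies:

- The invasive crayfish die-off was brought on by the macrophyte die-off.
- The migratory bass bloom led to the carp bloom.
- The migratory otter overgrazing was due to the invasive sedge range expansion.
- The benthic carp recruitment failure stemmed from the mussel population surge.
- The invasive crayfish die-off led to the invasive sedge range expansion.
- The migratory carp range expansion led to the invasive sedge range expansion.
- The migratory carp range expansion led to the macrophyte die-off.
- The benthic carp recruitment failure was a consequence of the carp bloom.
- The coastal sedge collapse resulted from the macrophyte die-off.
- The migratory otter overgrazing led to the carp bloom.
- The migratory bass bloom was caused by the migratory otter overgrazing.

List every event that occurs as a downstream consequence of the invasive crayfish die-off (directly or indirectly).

Direct effects: the invasive sedge range expansion.
2 steps out: the migratory otter overgrazing.
3 steps out: the migratory bass bloom, the carp bloom.
4 steps out: the benthic carp recruitment failure.
Not reachable from it: the mussel population surge, the migratory carp range expansion, the macrophyte die-off, the coastal sedge collapse.

the benthic carp recruitment failure, the carp bloom, the invasive sedge range expansion, the migratory bass bloom, the migratory otter overgrazing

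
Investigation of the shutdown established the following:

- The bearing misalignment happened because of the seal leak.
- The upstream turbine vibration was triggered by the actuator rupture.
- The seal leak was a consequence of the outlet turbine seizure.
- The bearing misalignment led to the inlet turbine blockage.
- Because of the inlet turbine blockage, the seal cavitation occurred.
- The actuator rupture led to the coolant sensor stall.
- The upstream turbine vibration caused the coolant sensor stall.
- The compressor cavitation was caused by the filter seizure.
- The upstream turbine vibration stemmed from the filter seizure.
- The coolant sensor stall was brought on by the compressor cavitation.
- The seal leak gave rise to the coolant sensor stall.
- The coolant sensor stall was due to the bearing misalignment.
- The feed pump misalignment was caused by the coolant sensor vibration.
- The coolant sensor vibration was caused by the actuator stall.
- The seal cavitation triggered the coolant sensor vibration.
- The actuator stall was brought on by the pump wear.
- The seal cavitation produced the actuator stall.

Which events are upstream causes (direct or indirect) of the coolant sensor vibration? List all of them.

Immediate causes of the coolant sensor vibration: the seal cavitation, the actuator stall.
Further upstream: the pump wear, the outlet turbine seizure, the seal leak, the bearing misalignment, the inlet turbine blockage.

the actuator stall, the bearing misalignment, the inlet turbine blockage, the outlet turbine seizure, the pump wear, the seal cavitation, the seal leak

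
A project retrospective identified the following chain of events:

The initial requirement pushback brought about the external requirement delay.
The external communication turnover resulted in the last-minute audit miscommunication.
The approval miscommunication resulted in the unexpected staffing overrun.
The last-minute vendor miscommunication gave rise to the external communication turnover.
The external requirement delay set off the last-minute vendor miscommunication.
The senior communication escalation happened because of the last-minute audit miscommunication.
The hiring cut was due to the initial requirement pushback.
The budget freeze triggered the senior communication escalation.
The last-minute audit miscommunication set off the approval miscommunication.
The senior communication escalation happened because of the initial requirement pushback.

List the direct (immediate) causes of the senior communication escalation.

Upstream contributors include the external requirement delay, the last-minute vendor miscommunication, the external communication turnover, but only the budget freeze, the initial requirement pushback, the last-minute audit miscommunication feed directly into the senior communication escalation.

the budget freeze, the initial requirement pushback, the last-minute audit miscommunication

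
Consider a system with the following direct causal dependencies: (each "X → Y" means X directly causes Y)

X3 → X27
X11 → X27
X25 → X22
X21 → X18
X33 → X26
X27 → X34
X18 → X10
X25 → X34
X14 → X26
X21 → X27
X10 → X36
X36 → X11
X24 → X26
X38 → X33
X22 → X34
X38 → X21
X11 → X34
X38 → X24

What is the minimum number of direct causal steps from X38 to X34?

3

Shortest chain: X38 → X21 → X27 → X34.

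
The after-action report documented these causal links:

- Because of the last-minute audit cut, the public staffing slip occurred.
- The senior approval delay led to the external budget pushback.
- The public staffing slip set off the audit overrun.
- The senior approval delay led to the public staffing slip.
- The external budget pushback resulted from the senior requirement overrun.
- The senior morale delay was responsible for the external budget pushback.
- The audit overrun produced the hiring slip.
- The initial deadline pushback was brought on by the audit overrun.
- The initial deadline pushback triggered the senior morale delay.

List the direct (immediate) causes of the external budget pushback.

the senior approval delay, the senior morale delay, the senior requirement overrun

Upstream contributors include the last-minute audit cut, the public staffing slip, the audit overrun, the initial deadline pushback, but only the senior approval delay, the senior morale delay, the senior requirement overrun feed directly into the external budget pushback.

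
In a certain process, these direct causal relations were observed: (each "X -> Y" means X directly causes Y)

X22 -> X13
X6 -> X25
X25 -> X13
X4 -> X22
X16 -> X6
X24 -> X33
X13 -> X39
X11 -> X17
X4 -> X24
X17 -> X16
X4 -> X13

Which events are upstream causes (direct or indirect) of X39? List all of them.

X11, X13, X16, X17, X22, X25, X4, X6

Immediate cause of X39: X13.
Further upstream: X4, X22, X11, X17, X16, X6, X25.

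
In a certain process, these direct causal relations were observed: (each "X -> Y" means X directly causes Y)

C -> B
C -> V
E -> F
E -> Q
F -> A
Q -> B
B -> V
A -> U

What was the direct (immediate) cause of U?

Upstream contributors include E, F, but only A feeds directly into U.

A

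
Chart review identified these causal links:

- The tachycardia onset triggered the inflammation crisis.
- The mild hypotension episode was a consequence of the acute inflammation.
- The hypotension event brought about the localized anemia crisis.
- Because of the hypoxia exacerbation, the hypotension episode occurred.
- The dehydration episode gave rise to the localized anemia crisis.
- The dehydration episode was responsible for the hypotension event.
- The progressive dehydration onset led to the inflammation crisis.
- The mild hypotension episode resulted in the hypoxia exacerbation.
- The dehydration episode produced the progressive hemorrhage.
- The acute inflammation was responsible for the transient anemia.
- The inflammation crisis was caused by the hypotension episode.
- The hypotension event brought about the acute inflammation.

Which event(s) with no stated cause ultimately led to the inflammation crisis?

the dehydration episode, the progressive dehydration onset, the tachycardia onset

Tracing upstream from the inflammation crisis: the inflammation crisis ← the hypotension episode ← the hypoxia exacerbation ← the mild hypotension episode ← the acute inflammation ← the hypotension event ← the dehydration episode.
A separate upstream branch: the inflammation crisis ← the tachycardia onset.
A separate upstream branch: the inflammation crisis ← the progressive dehydration onset.
Each of those chain origins has no stated cause.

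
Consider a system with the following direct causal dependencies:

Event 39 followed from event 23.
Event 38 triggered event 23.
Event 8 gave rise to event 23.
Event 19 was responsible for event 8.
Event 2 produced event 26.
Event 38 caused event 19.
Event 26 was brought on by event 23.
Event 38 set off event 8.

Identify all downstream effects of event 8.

event 23, event 26, event 39

Direct effects: event 23.
2 steps out: event 39, event 26.
Not reachable from it: event 2, event 38, event 19.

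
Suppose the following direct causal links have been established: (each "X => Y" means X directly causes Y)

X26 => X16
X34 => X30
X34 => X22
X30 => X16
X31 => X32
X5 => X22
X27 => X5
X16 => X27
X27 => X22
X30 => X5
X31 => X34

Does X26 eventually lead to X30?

X26 leads to X16, X27, X5, X22; X30 is not among them.

No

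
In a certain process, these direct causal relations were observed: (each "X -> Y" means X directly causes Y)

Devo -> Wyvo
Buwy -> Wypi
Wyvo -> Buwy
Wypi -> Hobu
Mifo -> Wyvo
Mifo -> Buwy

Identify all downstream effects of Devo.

Buwy, Hobu, Wypi, Wyvo

Direct effects: Wyvo.
2 steps out: Buwy.
3 steps out: Wypi.
4 steps out: Hobu.
Not reachable from it: Mifo.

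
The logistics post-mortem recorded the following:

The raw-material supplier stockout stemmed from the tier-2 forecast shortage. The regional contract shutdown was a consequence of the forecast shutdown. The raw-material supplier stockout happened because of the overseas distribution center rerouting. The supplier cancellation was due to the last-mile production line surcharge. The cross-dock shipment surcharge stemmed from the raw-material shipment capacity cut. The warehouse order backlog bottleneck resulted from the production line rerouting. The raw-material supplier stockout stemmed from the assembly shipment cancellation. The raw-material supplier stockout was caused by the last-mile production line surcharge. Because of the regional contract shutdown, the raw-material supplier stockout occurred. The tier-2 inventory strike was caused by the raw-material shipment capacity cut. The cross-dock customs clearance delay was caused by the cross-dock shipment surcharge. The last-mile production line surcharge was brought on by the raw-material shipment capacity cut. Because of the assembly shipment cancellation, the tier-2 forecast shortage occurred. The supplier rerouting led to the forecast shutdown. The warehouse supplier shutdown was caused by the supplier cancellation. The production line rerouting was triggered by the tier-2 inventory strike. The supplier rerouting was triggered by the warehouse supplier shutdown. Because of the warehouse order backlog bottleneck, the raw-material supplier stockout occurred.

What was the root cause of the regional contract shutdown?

the raw-material shipment capacity cut

Tracing upstream from the regional contract shutdown: the regional contract shutdown ← the forecast shutdown ← the supplier rerouting ← the warehouse supplier shutdown ← the supplier cancellation ← the last-mile production line surcharge ← the raw-material shipment capacity cut.
The raw-material shipment capacity cut has no stated cause, so it is the root.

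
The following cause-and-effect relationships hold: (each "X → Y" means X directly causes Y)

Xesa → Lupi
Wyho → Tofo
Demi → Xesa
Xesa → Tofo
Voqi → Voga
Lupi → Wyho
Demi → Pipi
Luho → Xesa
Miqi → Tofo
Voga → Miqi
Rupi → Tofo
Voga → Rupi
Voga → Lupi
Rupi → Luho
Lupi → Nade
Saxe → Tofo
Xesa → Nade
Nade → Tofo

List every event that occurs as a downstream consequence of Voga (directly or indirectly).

Direct effects: Rupi, Miqi, Lupi.
2 steps out: Luho, Wyho, Nade, Tofo.
3 steps out: Xesa.
Not reachable from it: Voqi, Demi, Saxe, Pipi.

Luho, Lupi, Miqi, Nade, Rupi, Tofo, Wyho, Xesa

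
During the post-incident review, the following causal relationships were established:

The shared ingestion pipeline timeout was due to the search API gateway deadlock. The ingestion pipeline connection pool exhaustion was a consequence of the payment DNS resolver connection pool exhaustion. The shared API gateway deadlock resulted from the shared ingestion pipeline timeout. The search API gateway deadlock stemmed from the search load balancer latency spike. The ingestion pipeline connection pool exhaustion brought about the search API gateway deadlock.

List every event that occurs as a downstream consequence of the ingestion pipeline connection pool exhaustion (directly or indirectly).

the search API gateway deadlock, the shared API gateway deadlock, the shared ingestion pipeline timeout

Direct effects: the search API gateway deadlock.
2 steps out: the shared ingestion pipeline timeout.
3 steps out: the shared API gateway deadlock.
Not reachable from it: the payment DNS resolver connection pool exhaustion, the search load balancer latency spike.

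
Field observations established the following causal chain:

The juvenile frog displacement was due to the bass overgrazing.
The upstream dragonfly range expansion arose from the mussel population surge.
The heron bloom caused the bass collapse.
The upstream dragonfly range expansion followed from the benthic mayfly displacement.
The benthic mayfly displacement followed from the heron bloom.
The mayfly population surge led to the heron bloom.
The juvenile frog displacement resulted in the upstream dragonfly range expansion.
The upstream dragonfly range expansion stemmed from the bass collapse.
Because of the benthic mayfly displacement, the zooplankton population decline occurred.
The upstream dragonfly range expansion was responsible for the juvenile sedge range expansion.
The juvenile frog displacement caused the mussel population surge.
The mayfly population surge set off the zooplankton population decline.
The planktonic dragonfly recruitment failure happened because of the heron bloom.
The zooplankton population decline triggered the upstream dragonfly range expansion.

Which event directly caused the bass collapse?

Upstream contributors include the mayfly population surge, but only the heron bloom feeds directly into the bass collapse.

the heron bloom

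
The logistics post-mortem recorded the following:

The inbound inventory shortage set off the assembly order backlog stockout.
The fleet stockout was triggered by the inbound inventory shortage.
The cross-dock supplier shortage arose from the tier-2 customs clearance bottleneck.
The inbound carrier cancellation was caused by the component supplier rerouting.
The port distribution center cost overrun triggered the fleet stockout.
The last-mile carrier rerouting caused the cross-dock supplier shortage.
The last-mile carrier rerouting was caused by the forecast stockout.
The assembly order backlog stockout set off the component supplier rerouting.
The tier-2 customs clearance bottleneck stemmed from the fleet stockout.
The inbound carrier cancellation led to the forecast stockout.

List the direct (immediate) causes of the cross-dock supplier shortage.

Upstream contributors include the inbound inventory shortage, the fleet stockout, the assembly order backlog stockout, the component supplier rerouting, the inbound carrier cancellation, the forecast stockout, the port distribution center cost overrun, but only the last-mile carrier rerouting, the tier-2 customs clearance bottleneck feed directly into the cross-dock supplier shortage.

the last-mile carrier rerouting, the tier-2 customs clearance bottleneck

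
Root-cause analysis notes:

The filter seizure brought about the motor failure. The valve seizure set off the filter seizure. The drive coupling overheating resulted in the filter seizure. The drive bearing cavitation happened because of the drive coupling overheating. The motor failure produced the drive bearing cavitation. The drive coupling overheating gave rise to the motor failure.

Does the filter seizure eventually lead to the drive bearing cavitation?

Yes

There is a causal chain: the filter seizure → the motor failure → the drive bearing cavitation.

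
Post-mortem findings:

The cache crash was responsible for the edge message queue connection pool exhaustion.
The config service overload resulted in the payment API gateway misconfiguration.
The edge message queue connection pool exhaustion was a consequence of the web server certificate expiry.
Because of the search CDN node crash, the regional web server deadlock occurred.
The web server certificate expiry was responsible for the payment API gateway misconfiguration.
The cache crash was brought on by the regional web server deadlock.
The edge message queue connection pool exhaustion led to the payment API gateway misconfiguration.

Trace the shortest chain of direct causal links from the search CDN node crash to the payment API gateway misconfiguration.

the search CDN node crash → the regional web server deadlock → the cache crash → the edge message queue connection pool exhaustion → the payment API gateway misconfiguration

the search CDN node crash → the regional web server deadlock
the regional web server deadlock → the cache crash
the cache crash → the edge message queue connection pool exhaustion
the edge message queue connection pool exhaustion → the payment API gateway misconfiguration
Length: 4 steps.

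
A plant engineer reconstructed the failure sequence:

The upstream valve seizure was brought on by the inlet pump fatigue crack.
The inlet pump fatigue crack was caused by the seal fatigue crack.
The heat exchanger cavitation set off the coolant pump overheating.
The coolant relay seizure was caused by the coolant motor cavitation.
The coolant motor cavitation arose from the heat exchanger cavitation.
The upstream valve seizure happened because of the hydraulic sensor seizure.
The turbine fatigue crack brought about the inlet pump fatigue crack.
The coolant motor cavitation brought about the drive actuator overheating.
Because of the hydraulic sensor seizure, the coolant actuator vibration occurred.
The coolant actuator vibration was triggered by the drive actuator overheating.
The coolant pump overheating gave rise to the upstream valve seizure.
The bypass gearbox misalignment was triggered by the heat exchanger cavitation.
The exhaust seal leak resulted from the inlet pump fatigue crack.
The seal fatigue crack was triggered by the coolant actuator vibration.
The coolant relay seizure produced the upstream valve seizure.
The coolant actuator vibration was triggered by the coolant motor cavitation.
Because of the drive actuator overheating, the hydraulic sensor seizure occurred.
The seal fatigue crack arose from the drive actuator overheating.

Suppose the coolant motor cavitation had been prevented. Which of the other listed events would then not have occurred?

the coolant actuator vibration, the coolant relay seizure, the drive actuator overheating, the hydraulic sensor seizure, the seal fatigue crack

Downstream of the coolant motor cavitation: the drive actuator overheating, the hydraulic sensor seizure, the coolant actuator vibration, the seal fatigue crack, the inlet pump fatigue crack, the coolant relay seizure, the exhaust seal leak, the upstream valve seizure.
Of those, still caused via another path: the inlet pump fatigue crack, the exhaust seal leak, the upstream valve seizure.
The remainder have no surviving cause.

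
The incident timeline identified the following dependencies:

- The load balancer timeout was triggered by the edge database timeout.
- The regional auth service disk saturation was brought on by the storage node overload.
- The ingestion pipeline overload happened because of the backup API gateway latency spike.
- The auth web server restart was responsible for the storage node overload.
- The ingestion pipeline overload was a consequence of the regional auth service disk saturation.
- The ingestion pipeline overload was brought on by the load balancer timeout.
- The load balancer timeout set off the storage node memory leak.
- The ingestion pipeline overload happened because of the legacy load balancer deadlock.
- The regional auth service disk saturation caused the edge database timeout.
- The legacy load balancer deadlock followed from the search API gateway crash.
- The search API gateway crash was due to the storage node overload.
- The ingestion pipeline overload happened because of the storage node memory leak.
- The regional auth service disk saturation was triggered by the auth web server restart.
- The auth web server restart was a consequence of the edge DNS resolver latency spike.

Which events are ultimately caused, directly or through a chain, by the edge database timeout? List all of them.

the ingestion pipeline overload, the load balancer timeout, the storage node memory leak

Direct effects: the load balancer timeout.
2 steps out: the storage node memory leak, the ingestion pipeline overload.
Not reachable from it: the edge DNS resolver latency spike, the auth web server restart, the storage node overload, the regional auth service disk saturation, the search API gateway crash, the backup API gateway latency spike, the legacy load balancer deadlock.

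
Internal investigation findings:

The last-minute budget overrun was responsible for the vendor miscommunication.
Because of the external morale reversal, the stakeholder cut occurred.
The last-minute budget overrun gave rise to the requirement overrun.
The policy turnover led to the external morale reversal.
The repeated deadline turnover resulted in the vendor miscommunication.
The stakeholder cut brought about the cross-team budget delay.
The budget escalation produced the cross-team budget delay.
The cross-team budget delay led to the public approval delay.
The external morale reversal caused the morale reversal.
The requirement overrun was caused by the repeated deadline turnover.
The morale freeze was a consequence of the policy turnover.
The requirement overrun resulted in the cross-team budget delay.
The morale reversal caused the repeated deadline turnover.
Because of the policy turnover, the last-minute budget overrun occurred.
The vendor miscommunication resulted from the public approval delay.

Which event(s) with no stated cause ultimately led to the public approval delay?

Tracing upstream from the public approval delay: the public approval delay ← the cross-team budget delay ← the stakeholder cut ← the external morale reversal ← the policy turnover.
A separate upstream branch: the public approval delay ← the cross-team budget delay ← the budget escalation.
Each of those chain origins has no stated cause.

the budget escalation, the policy turnover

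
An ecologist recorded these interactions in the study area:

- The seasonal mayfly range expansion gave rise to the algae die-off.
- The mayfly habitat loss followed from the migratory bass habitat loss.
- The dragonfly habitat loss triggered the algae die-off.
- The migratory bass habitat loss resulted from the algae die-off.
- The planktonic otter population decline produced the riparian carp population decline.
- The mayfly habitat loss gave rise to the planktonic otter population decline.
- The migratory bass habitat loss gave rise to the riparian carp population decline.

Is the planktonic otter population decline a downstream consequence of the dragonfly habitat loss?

There is a causal chain: the dragonfly habitat loss → the algae die-off → the migratory bass habitat loss → the mayfly habitat loss → the planktonic otter population decline.

Yes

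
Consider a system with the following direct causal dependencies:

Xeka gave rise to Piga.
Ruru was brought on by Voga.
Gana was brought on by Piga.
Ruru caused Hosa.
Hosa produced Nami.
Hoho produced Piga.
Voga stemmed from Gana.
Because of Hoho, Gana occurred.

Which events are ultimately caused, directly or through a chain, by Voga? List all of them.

Hosa, Nami, Ruru

Direct effects: Ruru.
2 steps out: Hosa.
3 steps out: Nami.
Not reachable from it: Hoho, Piga, Gana, Xeka.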